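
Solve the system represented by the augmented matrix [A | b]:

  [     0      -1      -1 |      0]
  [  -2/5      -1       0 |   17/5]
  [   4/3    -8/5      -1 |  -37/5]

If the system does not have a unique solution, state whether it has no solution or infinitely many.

x_1 = -6, x_2 = -1, x_3 = 1

Row-reduce the augmented matrix:
Swap R1 and R2.
R1 ← R1 / (-2/5).
R3 ← R3 − 4/3·R1.
R2 ← R2 / (-1).
R1 ← R1 − 5/2·R2.
R3 ← R3 + 74/15·R2.
R3 ← R3 / (59/15).
R1 ← R1 + 5/2·R3.
R2 ← R2 − 1·R3.
Reading off the reduced rows gives x_1 = -6, x_2 = -1, x_3 = 1.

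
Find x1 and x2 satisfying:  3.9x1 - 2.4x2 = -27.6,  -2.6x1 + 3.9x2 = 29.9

Row-reduce the augmented matrix:
R1 ← R1 / (39/10).
R2 ← R2 + 13/5·R1.
R2 ← R2 / (23/10).
R1 ← R1 + 8/13·R2.
Reading off the reduced rows gives x1 = -4, x2 = 5.

x1 = -4, x2 = 5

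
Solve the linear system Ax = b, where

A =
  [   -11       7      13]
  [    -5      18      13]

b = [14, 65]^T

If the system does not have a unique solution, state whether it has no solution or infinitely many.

Row-reduce:
R1 ← R1 / (-11).
R2 ← R2 + 5·R1.
R2 ← R2 / (163/11).
R1 ← R1 + 7/11·R2.
Rank is 2 with 3 unknowns, leaving x_3 free.

infinitely many solutions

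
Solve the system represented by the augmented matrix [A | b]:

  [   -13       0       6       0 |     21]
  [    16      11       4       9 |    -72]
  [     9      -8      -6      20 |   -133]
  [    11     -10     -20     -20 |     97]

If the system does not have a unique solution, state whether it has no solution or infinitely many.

Row-reduce the augmented matrix:
R1 ← R1 / (-13).
R2 ← R2 − 16·R1.
R3 ← R3 − 9·R1.
R4 ← R4 − 11·R1.
R2 ← R2 / (11).
R3 ← R3 + 8·R2.
R4 ← R4 + 10·R2.
R3 ← R3 / (920/143).
R1 ← R1 + 6/13·R3.
R2 ← R2 − 148/143·R3.
R4 ← R4 + 654/143·R3.
R4 ← R4 / (811/115).
R1 ← R1 − 219/115·R4.
R2 ← R2 + 397/115·R4.
R3 ← R3 − 949/230·R4.
Reading off the reduced rows gives x_1 = -3, x_2 = 3, x_3 = -3, x_4 = -5.

x_1 = -3, x_2 = 3, x_3 = -3, x_4 = -5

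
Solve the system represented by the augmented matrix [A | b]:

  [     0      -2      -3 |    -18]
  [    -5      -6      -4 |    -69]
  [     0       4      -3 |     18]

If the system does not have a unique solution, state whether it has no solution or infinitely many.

x_1 = 5, x_2 = 6, x_3 = 2

Row-reduce the augmented matrix:
Swap R1 and R2.
R1 ← R1 / (-5).
R2 ← R2 / (-2).
R1 ← R1 − 6/5·R2.
R3 ← R3 − 4·R2.
R3 ← R3 / (-9).
R1 ← R1 + 1·R3.
R2 ← R2 − 3/2·R3.
Reading off the reduced rows gives x_1 = 5, x_2 = 6, x_3 = 2.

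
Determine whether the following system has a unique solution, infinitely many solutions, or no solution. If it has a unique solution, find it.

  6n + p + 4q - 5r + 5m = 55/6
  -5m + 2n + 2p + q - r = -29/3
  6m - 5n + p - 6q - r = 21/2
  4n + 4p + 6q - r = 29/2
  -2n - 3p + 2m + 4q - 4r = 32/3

m = 7/3, n = -2, p = 2, q = 5/2, r = 1/2

Row-reduce the augmented matrix:
R1 ← R1 / (5).
R2 ← R2 + 5·R1.
R3 ← R3 − 6·R1.
R5 ← R5 − 2·R1.
R2 ← R2 / (8).
R1 ← R1 − 6/5·R2.
R3 ← R3 + 61/5·R2.
R4 ← R4 − 4·R2.
R5 ← R5 + 22/5·R2.
R3 ← R3 / (35/8).
R1 ← R1 + 1/4·R3.
R2 ← R2 − 3/8·R3.
R4 ← R4 − 5/2·R3.
R5 ← R5 + 7/4·R3.
R4 ← R4 / (186/35).
R1 ← R1 + 23/175·R4.
R2 ← R2 − 157/175·R4.
R3 ← R3 + 127/175·R4.
R5 ← R5 − 97/25·R4.
R5 ← R5 / (-3147/310).
R1 ← R1 + 71/310·R5.
R2 ← R2 + 351/310·R5.
R3 ← R3 + 109/310·R5.
R4 ← R4 − 51/62·R5.
Reading off the reduced rows gives m = 7/3, n = -2, p = 2, q = 5/2, r = 1/2.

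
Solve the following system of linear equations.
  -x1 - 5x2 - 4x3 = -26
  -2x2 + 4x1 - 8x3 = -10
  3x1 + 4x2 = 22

no solution

Row-reduce:
R1 ← R1 / (-1).
R2 ← R2 − 4·R1.
R3 ← R3 − 3·R1.
R2 ← R2 / (-22).
R1 ← R1 − 5·R2.
R3 ← R3 + 11·R2.
Row 3 reduces to 0 = 1, a contradiction. The system is inconsistent.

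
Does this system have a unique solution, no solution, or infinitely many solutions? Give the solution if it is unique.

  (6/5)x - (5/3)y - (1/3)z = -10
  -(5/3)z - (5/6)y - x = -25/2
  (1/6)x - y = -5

x = 0, y = 5, z = 5

Row-reduce the augmented matrix:
R1 ← R1 / (6/5).
R2 ← R2 + 1·R1.
R3 ← R3 − 1/6·R1.
R2 ← R2 / (-20/9).
R1 ← R1 + 25/18·R2.
R3 ← R3 + 83/108·R2.
R3 ← R3 / (23/32).
R1 ← R1 − 15/16·R3.
R2 ← R2 − 7/8·R3.
Reading off the reduced rows gives x = 0, y = 5, z = 5.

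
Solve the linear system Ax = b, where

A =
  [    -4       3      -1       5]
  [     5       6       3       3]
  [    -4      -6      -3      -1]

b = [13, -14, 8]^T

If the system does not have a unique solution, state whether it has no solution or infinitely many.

Row-reduce:
R1 ← R1 / (-4).
R2 ← R2 − 5·R1.
R3 ← R3 + 4·R1.
R2 ← R2 / (39/4).
R1 ← R1 + 3/4·R2.
R3 ← R3 + 9·R2.
R3 ← R3 / (-5/13).
R1 ← R1 − 5/13·R3.
R2 ← R2 − 7/39·R3.
Rank is 3 with 4 unknowns, leaving x_4 free.

infinitely many solutions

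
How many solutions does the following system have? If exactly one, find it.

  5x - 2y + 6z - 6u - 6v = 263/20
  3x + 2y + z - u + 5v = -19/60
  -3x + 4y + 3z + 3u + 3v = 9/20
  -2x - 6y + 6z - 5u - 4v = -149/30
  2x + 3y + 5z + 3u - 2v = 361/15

Row-reduce the augmented matrix:
R1 ← R1 / (5).
R2 ← R2 − 3·R1.
R3 ← R3 + 3·R1.
R4 ← R4 + 2·R1.
R5 ← R5 − 2·R1.
R2 ← R2 / (16/5).
R1 ← R1 + 2/5·R2.
R3 ← R3 − 14/5·R2.
R4 ← R4 + 34/5·R2.
R5 ← R5 − 19/5·R2.
R3 ← R3 / (71/8).
R1 ← R1 − 7/8·R3.
R2 ← R2 + 13/16·R3.
R4 ← R4 − 23/8·R3.
R5 ← R5 − 91/16·R3.
R4 ← R4 / (-67/71).
R1 ← R1 + 42/71·R4.
R2 ← R2 − 39/71·R4.
R3 ← R3 + 23/71·R4.
R5 ← R5 − 295/71·R4.
R5 ← R5 / (3971/67).
R1 ← R1 + 564/67·R5.
R2 ← R2 − 696/67·R5.
R3 ← R3 + 395/67·R5.
R4 ← R4 + 1030/67·R5.
Reading off the reduced rows gives x = 11/4, y = -1/5, z = 3/2, u = 3, v = -4/3.

x = 11/4, y = -1/5, z = 3/2, u = 3, v = -4/3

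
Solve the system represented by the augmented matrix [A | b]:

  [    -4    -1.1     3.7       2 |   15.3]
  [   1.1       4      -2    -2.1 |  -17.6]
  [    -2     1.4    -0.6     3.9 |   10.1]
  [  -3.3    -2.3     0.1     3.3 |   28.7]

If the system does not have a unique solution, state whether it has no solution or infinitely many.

x_1 = -5, x_2 = -4, x_3 = -3, x_4 = 1

Row-reduce the augmented matrix:
R1 ← R1 / (-4).
R2 ← R2 − 11/10·R1.
R3 ← R3 + 2·R1.
R4 ← R4 + 33/10·R1.
R2 ← R2 / (1479/400).
R1 ← R1 − 11/40·R2.
R3 ← R3 − 39/20·R2.
R4 ← R4 + 557/400·R2.
R3 ← R3 / (-4762/2465).
R1 ← R1 + 420/493·R3.
R2 ← R2 + 131/493·R3.
R4 ← R4 + 1638/493·R3.
R4 ← R4 / (-76105/14286).
R1 ← R1 + 14458/7143·R4.
R2 ← R2 + 26587/28572·R4.
R3 ← R3 + 18327/9524·R4.
Reading off the reduced rows gives x_1 = -5, x_2 = -4, x_3 = -3, x_4 = 1.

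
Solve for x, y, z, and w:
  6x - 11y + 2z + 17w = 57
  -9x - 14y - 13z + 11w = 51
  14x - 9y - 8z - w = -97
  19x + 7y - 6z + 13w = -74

x = -5, y = -1, z = 4, w = 4

Row-reduce the augmented matrix:
R1 ← R1 / (6).
R2 ← R2 + 9·R1.
R3 ← R3 − 14·R1.
R4 ← R4 − 19·R1.
R2 ← R2 / (-61/2).
R1 ← R1 + 11/6·R2.
R3 ← R3 − 50/3·R2.
R4 ← R4 − 251/6·R2.
R3 ← R3 / (-1106/61).
R1 ← R1 − 57/61·R3.
R2 ← R2 − 20/61·R3.
R4 ← R4 + 1589/61·R3.
R4 ← R4 / (39).
R1 ← R1 + 3/7·R4.
R2 ← R2 + 11/7·R4.
R3 ← R3 − 8/7·R4.
Reading off the reduced rows gives x = -5, y = -1, z = 4, w = 4.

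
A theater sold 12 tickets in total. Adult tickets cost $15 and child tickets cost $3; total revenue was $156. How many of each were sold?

adult tickets: 10, child tickets: 2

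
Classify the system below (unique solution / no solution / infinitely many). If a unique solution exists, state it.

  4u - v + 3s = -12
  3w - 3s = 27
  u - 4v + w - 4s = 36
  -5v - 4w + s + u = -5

Row-reduce the augmented matrix:
R1 ← R1 / (4).
R3 ← R3 − 1·R1.
R4 ← R4 − 1·R1.
Swap R2 and R3.
R2 ← R2 / (-15/4).
R1 ← R1 + 1/4·R2.
R4 ← R4 + 19/4·R2.
R3 ← R3 / (3).
R1 ← R1 + 1/15·R3.
R2 ← R2 + 4/15·R3.
R4 ← R4 + 79/15·R3.
R1 ← R1 − 1·R4.
R2 ← R2 − 1·R4.
R3 ← R3 + 1·R4.
Reading off the reduced rows gives u = -1, v = -4, w = 5, s = -4.

u = -1, v = -4, w = 5, s = -4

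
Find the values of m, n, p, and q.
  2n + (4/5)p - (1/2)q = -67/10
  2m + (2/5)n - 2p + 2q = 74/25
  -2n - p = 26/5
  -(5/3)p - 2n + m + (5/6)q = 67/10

m = -1, n = -13/5, p = 0, q = 3

Row-reduce the augmented matrix:
Swap R1 and R2.
R1 ← R1 / (2).
R4 ← R4 − 1·R1.
R2 ← R2 / (2).
R1 ← R1 − 1/5·R2.
R3 ← R3 + 2·R2.
R4 ← R4 + 11/5·R2.
R3 ← R3 / (-1/5).
R1 ← R1 + 27/25·R3.
R2 ← R2 − 2/5·R3.
R4 ← R4 − 16/75·R3.
R4 ← R4 / (-5/4).
R1 ← R1 − 15/4·R4.
R2 ← R2 + 5/4·R4.
R3 ← R3 − 5/2·R4.
Reading off the reduced rows gives m = -1, n = -13/5, p = 0, q = 3.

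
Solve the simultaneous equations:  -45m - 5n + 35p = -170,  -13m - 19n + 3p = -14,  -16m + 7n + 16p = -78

Row-reduce:
R1 ← R1 / (-45).
R2 ← R2 + 13·R1.
R3 ← R3 + 16·R1.
R2 ← R2 / (-158/9).
R1 ← R1 − 1/9·R2.
R3 ← R3 − 79/9·R2.
Rank is 2 with 3 unknowns, leaving p free.

infinitely many solutions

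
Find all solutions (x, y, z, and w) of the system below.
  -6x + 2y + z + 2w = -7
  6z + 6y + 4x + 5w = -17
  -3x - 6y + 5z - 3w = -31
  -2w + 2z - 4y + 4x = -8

x = 1, y = -1, z = -5, w = 3

Row-reduce the augmented matrix:
R1 ← R1 / (-6).
R2 ← R2 − 4·R1.
R3 ← R3 + 3·R1.
R4 ← R4 − 4·R1.
R2 ← R2 / (22/3).
R1 ← R1 + 1/3·R2.
R3 ← R3 + 7·R2.
R4 ← R4 + 8/3·R2.
R3 ← R3 / (239/22).
R1 ← R1 − 3/22·R3.
R2 ← R2 − 10/11·R3.
R4 ← R4 − 56/11·R3.
R4 ← R4 / (162/239).
R1 ← R1 + 17/239·R4.
R2 ← R2 − 331/478·R4.
R3 ← R3 − 45/239·R4.
Reading off the reduced rows gives x = 1, y = -1, z = -5, w = 3.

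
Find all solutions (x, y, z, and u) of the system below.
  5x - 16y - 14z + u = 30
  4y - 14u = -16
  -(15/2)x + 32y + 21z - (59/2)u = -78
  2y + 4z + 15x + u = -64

no solution

Row-reduce:
R1 ← R1 / (5).
R3 ← R3 + 15/2·R1.
R4 ← R4 − 15·R1.
R2 ← R2 / (4).
R1 ← R1 + 16/5·R2.
R3 ← R3 − 8·R2.
R4 ← R4 − 50·R2.
Swap R3 and R4.
R3 ← R3 / (46).
R1 ← R1 + 14/5·R3.
Row 4 reduces to 0 = -1, a contradiction. The system is inconsistent.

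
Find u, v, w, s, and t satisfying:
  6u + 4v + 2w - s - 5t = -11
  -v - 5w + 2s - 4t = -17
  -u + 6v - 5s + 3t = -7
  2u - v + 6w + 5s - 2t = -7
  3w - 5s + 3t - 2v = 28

u = 6, v = -4, w = -1, s = -1, t = 6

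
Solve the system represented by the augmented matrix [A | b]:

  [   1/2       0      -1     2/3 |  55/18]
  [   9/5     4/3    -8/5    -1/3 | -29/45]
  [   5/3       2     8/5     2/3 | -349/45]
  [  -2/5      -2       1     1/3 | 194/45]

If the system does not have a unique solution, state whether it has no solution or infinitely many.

x_1 = 1/3, x_2 = -3, x_3 = -2, x_4 = 4/3

Row-reduce the augmented matrix:
R1 ← R1 / (1/2).
R2 ← R2 − 9/5·R1.
R3 ← R3 − 5/3·R1.
R4 ← R4 + 2/5·R1.
R2 ← R2 / (4/3).
R3 ← R3 − 2·R2.
R4 ← R4 + 2·R2.
R3 ← R3 / (29/15).
R1 ← R1 + 2·R3.
R2 ← R2 − 3/2·R3.
R4 ← R4 − 16/5·R3.
R4 ← R4 / (-2159/290).
R1 ← R1 − 115/29·R4.
R2 ← R2 + 1167/290·R4.
R3 ← R3 − 229/174·R4.
Reading off the reduced rows gives x_1 = 1/3, x_2 = -3, x_3 = -2, x_4 = 4/3.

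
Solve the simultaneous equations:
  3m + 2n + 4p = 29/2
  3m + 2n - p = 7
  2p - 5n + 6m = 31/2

Row-reduce the augmented matrix:
R1 ← R1 / (3).
R2 ← R2 − 3·R1.
R3 ← R3 − 6·R1.
Swap R2 and R3.
R2 ← R2 / (-9).
R1 ← R1 − 2/3·R2.
R3 ← R3 / (-5).
R1 ← R1 − 8/9·R3.
R2 ← R2 − 2/3·R3.
Reading off the reduced rows gives m = 5/2, n = 1/2, p = 3/2.

m = 5/2, n = 1/2, p = 3/2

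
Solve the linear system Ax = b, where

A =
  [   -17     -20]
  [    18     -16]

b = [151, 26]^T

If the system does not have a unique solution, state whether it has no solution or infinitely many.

x_1 = -3, x_2 = -5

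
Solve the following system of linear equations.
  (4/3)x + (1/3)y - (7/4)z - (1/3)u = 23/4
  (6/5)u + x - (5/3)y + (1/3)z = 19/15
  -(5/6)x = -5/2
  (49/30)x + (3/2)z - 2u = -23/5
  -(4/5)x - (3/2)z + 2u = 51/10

Row-reduce:
R1 ← R1 / (4/3).
R2 ← R2 − 1·R1.
R3 ← R3 + 5/6·R1.
R4 ← R4 − 49/30·R1.
R5 ← R5 + 4/5·R1.
R2 ← R2 / (-23/12).
R1 ← R1 − 1/4·R2.
R3 ← R3 − 5/24·R2.
R4 ← R4 + 49/120·R2.
R5 ← R5 − 1/5·R2.
R3 ← R3 / (-505/552).
R1 ← R1 + 101/92·R3.
R2 ← R2 + 79/92·R3.
R4 ← R4 − 9089/2760·R3.
R5 ← R5 + 547/230·R3.
R4 ← R4 / (-1052/505).
R2 ← R2 + 358/505·R4.
R3 ← R3 − 28/505·R4.
R5 ← R5 − 1052/505·R4.
Row 5 reduces to 0 = -2, a contradiction. The system is inconsistent.

no solution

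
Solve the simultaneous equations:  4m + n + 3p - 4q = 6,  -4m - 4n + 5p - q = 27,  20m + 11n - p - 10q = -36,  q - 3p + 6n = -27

Row-reduce:
R1 ← R1 / (4).
R2 ← R2 + 4·R1.
R3 ← R3 − 20·R1.
R2 ← R2 / (-3).
R1 ← R1 − 1/4·R2.
R3 ← R3 − 6·R2.
R4 ← R4 − 6·R2.
Swap R3 and R4.
R3 ← R3 / (13).
R1 ← R1 − 17/12·R3.
R2 ← R2 + 8/3·R3.
Rank is 3 with 4 unknowns, leaving q free.

infinitely many solutions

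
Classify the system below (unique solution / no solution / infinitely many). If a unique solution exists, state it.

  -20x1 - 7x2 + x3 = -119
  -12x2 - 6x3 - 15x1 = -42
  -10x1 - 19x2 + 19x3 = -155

Row-reduce the augmented matrix:
R1 ← R1 / (-20).
R2 ← R2 + 15·R1.
R3 ← R3 + 10·R1.
R2 ← R2 / (-27/4).
R1 ← R1 − 7/20·R2.
R3 ← R3 + 31/2·R2.
R3 ← R3 / (34).
R1 ← R1 + 2/5·R3.
R2 ← R2 − 1·R3.
Reading off the reduced rows gives x1 = 6, x2 = -1, x3 = -6.

x1 = 6, x2 = -1, x3 = -6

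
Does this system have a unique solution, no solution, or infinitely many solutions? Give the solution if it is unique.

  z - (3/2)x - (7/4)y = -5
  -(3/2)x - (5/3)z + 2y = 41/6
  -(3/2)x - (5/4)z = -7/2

Row-reduce the augmented matrix:
R1 ← R1 / (-3/2).
R2 ← R2 + 3/2·R1.
R3 ← R3 + 3/2·R1.
R2 ← R2 / (15/4).
R1 ← R1 − 7/6·R2.
R3 ← R3 − 7/4·R2.
R3 ← R3 / (-181/180).
R1 ← R1 − 22/135·R3.
R2 ← R2 + 32/45·R3.
Reading off the reduced rows gives x = -1, y = 6, z = 4.

x = -1, y = 6, z = 4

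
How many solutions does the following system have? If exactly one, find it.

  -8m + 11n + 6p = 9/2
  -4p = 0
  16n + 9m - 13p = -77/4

m = -5/4, n = -1/2, p = 0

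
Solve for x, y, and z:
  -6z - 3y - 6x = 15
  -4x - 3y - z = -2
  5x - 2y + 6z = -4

x = 4, y = -3, z = -5

Row-reduce the augmented matrix:
R1 ← R1 / (-6).
R2 ← R2 + 4·R1.
R3 ← R3 − 5·R1.
R2 ← R2 / (-1).
R1 ← R1 − 1/2·R2.
R3 ← R3 + 9/2·R2.
R3 ← R3 / (-25/2).
R1 ← R1 − 5/2·R3.
R2 ← R2 + 3·R3.
Reading off the reduced rows gives x = 4, y = -3, z = -5.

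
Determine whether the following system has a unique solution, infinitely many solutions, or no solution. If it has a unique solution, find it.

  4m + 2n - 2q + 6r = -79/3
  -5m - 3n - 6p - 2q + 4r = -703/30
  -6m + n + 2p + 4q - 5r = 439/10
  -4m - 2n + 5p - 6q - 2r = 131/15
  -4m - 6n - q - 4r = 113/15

Row-reduce the augmented matrix:
R1 ← R1 / (4).
R2 ← R2 + 5·R1.
R3 ← R3 + 6·R1.
R4 ← R4 + 4·R1.
R5 ← R5 + 4·R1.
R2 ← R2 / (-1/2).
R1 ← R1 − 1/2·R2.
R3 ← R3 − 4·R2.
R5 ← R5 + 4·R2.
R3 ← R3 / (-46).
R1 ← R1 + 6·R3.
R2 ← R2 − 12·R3.
R4 ← R4 − 5·R3.
R5 ← R5 − 48·R3.
R4 ← R4 / (-543/46).
R1 ← R1 + 10/23·R4.
R2 ← R2 + 3/23·R4.
R3 ← R3 − 35/46·R4.
R5 ← R5 + 81/23·R4.
R5 ← R5 / (1062/181).
R1 ← R1 + 29/543·R5.
R2 ← R2 − 341/181·R5.
R3 ← R3 + 628/543·R5.
R4 ← R4 + 664/543·R5.
Reading off the reduced rows gives m = -12/5, n = 3/2, p = 8/3, q = 8/3, r = -12/5.

m = -12/5, n = 3/2, p = 8/3, q = 8/3, r = -12/5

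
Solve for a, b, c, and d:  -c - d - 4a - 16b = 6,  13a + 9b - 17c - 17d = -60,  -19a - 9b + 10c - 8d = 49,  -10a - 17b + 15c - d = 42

a = -2, b = 0, c = 3/2, d = 1/2

Row-reduce the augmented matrix:
R1 ← R1 / (-4).
R2 ← R2 − 13·R1.
R3 ← R3 + 19·R1.
R4 ← R4 + 10·R1.
R2 ← R2 / (-43).
R1 ← R1 − 4·R2.
R3 ← R3 − 67·R2.
R4 ← R4 − 23·R2.
R3 ← R3 / (-1445/86).
R1 ← R1 + 281/172·R3.
R2 ← R2 − 81/172·R3.
R4 ← R4 − 1147/172·R3.
R4 ← R4 / (-33443/1445).
R1 ← R1 − 2529/1445·R4.
R2 ← R2 + 729/1445·R4.
R3 ← R3 − 2993/1445·R4.
Reading off the reduced rows gives a = -2, b = 0, c = 3/2, d = 1/2.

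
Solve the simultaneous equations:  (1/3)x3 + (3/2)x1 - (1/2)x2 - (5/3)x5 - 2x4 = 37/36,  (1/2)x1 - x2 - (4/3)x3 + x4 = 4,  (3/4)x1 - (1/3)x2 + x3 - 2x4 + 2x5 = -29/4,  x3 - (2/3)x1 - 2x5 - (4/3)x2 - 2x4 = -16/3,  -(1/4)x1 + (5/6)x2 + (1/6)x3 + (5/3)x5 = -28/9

Row-reduce the augmented matrix:
R1 ← R1 / (3/2).
R2 ← R2 − 1/2·R1.
R3 ← R3 − 3/4·R1.
R4 ← R4 + 2/3·R1.
R5 ← R5 + 1/4·R1.
R2 ← R2 / (-5/6).
R1 ← R1 + 1/3·R2.
R3 ← R3 + 1/12·R2.
R4 ← R4 + 14/9·R2.
R5 ← R5 − 3/4·R2.
R3 ← R3 / (44/45).
R1 ← R1 − 4/5·R3.
R2 ← R2 − 26/15·R3.
R4 ← R4 − 173/45·R3.
R5 ← R5 + 97/90·R3.
R4 ← R4 / (-373/264).
R1 ← R1 + 23/22·R4.
R2 ← R2 − 3/44·R4.
R3 ← R3 + 105/88·R4.
R5 ← R5 + 21/176·R4.
R5 ← R5 / (6929/1119).
R1 ← R1 − 2712/373·R5.
R2 ← R2 + 2350/373·R5.
R3 ← R3 − 5690/373·R5.
R4 ← R4 − 11642/1119·R5.
Reading off the reduced rows gives x1 = 3, x2 = 1/2, x3 = 0, x4 = 3, x5 = -5/3.

x1 = 3, x2 = 1/2, x3 = 0, x4 = 3, x5 = -5/3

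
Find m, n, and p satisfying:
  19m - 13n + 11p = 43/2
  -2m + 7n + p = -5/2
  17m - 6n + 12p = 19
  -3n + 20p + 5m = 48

m = -1, n = -1, p = 5/2

Row-reduce the augmented matrix:
R1 ← R1 / (19).
R2 ← R2 + 2·R1.
R3 ← R3 − 17·R1.
R4 ← R4 − 5·R1.
R2 ← R2 / (107/19).
R1 ← R1 + 13/19·R2.
R3 ← R3 − 107/19·R2.
R4 ← R4 − 8/19·R2.
Swap R3 and R4.
R3 ← R3 / (1813/107).
R1 ← R1 − 90/107·R3.
R2 ← R2 − 41/107·R3.
R4 reduces to 0 = 0, so the extra equation is consistent.
Reading off the reduced rows gives m = -1, n = -1, p = 5/2.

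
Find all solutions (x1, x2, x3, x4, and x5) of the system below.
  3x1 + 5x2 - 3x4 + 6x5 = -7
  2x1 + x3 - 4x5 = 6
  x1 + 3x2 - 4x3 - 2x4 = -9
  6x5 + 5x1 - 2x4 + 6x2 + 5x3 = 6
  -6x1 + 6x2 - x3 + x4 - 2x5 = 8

Row-reduce the augmented matrix:
R1 ← R1 / (3).
R2 ← R2 − 2·R1.
R3 ← R3 − 1·R1.
R4 ← R4 − 5·R1.
R5 ← R5 + 6·R1.
R2 ← R2 / (-10/3).
R1 ← R1 − 5/3·R2.
R3 ← R3 − 4/3·R2.
R4 ← R4 + 7/3·R2.
R5 ← R5 − 16·R2.
R3 ← R3 / (-18/5).
R1 ← R1 − 1/2·R3.
R2 ← R2 + 3/10·R3.
R4 ← R4 − 43/10·R3.
R5 ← R5 − 19/5·R3.
R4 ← R4 / (49/36).
R1 ← R1 + 1/36·R4.
R2 ← R2 + 7/12·R4.
R3 ← R3 − 1/18·R4.
R5 ← R5 − 79/18·R4.
R5 ← R5 / (-932/49).
R1 ← R1 + 138/49·R5.
R2 ← R2 − 6/7·R5.
R3 ← R3 − 80/49·R5.
R4 ← R4 + 166/49·R5.
Reading off the reduced rows gives x1 = 0, x2 = 1, x3 = 2, x4 = 2, x5 = -1.

x1 = 0, x2 = 1, x3 = 2, x4 = 2, x5 = -1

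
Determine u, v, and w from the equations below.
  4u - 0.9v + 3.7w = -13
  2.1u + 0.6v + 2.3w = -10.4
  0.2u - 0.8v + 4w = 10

Row-reduce the augmented matrix:
R1 ← R1 / (4).
R2 ← R2 − 21/10·R1.
R3 ← R3 − 1/5·R1.
R2 ← R2 / (429/400).
R1 ← R1 + 9/40·R2.
R3 ← R3 + 151/200·R2.
R3 ← R3 / (61/15).
R1 ← R1 − 1·R3.
R2 ← R2 − 1/3·R3.
Reading off the reduced rows gives u = -6, v = -4, w = 2.

u = -6, v = -4, w = 2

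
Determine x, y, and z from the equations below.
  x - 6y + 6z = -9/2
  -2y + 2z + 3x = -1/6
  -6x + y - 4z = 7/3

Row-reduce the augmented matrix:
R2 ← R2 − 3·R1.
R3 ← R3 + 6·R1.
R2 ← R2 / (16).
R1 ← R1 + 6·R2.
R3 ← R3 + 35·R2.
R3 ← R3 / (-3).
R2 ← R2 + 1·R3.
Reading off the reduced rows gives x = 1/2, y = -2/3, z = -3/2.

x = 1/2, y = -2/3, z = -3/2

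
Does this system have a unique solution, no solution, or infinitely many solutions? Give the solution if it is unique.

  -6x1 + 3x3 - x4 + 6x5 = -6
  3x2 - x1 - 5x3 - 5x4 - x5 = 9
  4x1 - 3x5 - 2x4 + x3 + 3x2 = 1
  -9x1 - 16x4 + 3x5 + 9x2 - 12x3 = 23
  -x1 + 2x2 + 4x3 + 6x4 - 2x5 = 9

Row-reduce:
R1 ← R1 / (-6).
R2 ← R2 + 1·R1.
R3 ← R3 − 4·R1.
R4 ← R4 + 9·R1.
R5 ← R5 + 1·R1.
R2 ← R2 / (3).
R3 ← R3 − 3·R2.
R4 ← R4 − 9·R2.
R5 ← R5 − 2·R2.
R3 ← R3 / (17/2).
R1 ← R1 + 1/2·R3.
R2 ← R2 + 11/6·R3.
R5 ← R5 − 43/6·R3.
Swap R4 and R5.
R4 ← R4 / (1157/153).
R1 ← R1 − 5/17·R4.
R2 ← R2 + 175/153·R4.
R3 ← R3 − 13/51·R4.
Row 5 reduces to 0 = 2, a contradiction. The system is inconsistent.

no solution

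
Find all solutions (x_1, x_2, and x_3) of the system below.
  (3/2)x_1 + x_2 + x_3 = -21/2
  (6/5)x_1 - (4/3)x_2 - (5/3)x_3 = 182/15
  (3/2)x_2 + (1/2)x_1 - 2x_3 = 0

Row-reduce the augmented matrix:
R1 ← R1 / (3/2).
R2 ← R2 − 6/5·R1.
R3 ← R3 − 1/2·R1.
R2 ← R2 / (-32/15).
R1 ← R1 − 2/3·R2.
R3 ← R3 − 7/6·R2.
R3 ← R3 / (-707/192).
R1 ← R1 + 5/48·R3.
R2 ← R2 − 37/32·R3.
Reading off the reduced rows gives x_1 = -1, x_2 = -5, x_3 = -4.

x_1 = -1, x_2 = -5, x_3 = -4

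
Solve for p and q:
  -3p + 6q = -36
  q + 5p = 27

Row-reduce the augmented matrix:
R1 ← R1 / (-3).
R2 ← R2 − 5·R1.
R2 ← R2 / (11).
R1 ← R1 + 2·R2.
Reading off the reduced rows gives p = 6, q = -3.

p = 6, q = -3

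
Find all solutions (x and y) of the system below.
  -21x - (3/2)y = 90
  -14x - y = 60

Row-reduce:
R1 ← R1 / (-21).
R2 ← R2 + 14·R1.
Rank is 1 with 2 unknowns, leaving y free.

infinitely many solutions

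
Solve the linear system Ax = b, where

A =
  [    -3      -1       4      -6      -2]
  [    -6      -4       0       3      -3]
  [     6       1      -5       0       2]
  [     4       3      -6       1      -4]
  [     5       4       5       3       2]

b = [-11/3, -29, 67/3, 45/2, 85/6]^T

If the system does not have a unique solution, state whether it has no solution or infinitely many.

x_1 = 3, x_2 = 2, x_3 = -2/3, x_4 = -3/2, x_5 = -1/2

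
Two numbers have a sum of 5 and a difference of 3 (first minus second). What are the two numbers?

first number: 4, second number: 1

Let x = first number, y = second number.
  x + y = 5
  x - y = 3
Row-reduce the augmented matrix:
R2 ← R2 − 1·R1.
R2 ← R2 / (-2).
R1 ← R1 − 1·R2.
Reading off the reduced rows gives x = 4, y = 1.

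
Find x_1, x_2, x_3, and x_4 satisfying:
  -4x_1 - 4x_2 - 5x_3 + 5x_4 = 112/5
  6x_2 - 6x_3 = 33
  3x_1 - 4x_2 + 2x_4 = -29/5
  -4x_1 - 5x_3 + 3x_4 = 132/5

Row-reduce the augmented matrix:
R1 ← R1 / (-4).
R3 ← R3 − 3·R1.
R4 ← R4 + 4·R1.
R2 ← R2 / (6).
R1 ← R1 − 1·R2.
R3 ← R3 + 7·R2.
R4 ← R4 − 4·R2.
R3 ← R3 / (-43/4).
R1 ← R1 − 9/4·R3.
R2 ← R2 + 1·R3.
R4 ← R4 − 4·R3.
R4 ← R4 / (6/43).
R1 ← R1 + 2/43·R4.
R2 ← R2 + 23/43·R4.
R3 ← R3 + 23/43·R4.
Reading off the reduced rows gives x_1 = -3/5, x_2 = 5/2, x_3 = -3, x_4 = 3.

x_1 = -3/5, x_2 = 5/2, x_3 = -3, x_4 = 3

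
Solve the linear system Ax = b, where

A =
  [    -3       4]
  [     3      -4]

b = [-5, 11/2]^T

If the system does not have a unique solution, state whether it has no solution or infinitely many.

no solution

Row-reduce:
R1 ← R1 / (-3).
R2 ← R2 − 3·R1.
Row 2 reduces to 0 = 1/2, a contradiction. The system is inconsistent.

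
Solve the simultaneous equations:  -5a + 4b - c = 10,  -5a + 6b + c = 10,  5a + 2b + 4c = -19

a = -5, b = -3, c = 3

Row-reduce the augmented matrix:
R1 ← R1 / (-5).
R2 ← R2 + 5·R1.
R3 ← R3 − 5·R1.
R2 ← R2 / (2).
R1 ← R1 + 4/5·R2.
R3 ← R3 − 6·R2.
R3 ← R3 / (-3).
R1 ← R1 − 1·R3.
R2 ← R2 − 1·R3.
Reading off the reduced rows gives a = -5, b = -3, c = 3.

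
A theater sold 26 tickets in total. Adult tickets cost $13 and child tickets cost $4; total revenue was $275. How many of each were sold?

Let a = adult tickets, c = child tickets.
  a + c = 26
  13a + 4c = 275
Row-reduce the augmented matrix:
R2 ← R2 − 13·R1.
R2 ← R2 / (-9).
R1 ← R1 − 1·R2.
Reading off the reduced rows gives a = 19, c = 7.

adult tickets: 19, child tickets: 7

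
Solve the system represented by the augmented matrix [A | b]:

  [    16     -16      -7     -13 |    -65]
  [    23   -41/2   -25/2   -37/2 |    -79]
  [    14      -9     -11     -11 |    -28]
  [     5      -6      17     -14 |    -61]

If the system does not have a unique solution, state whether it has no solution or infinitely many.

Row-reduce:
R1 ← R1 / (16).
R2 ← R2 − 23·R1.
R3 ← R3 − 14·R1.
R4 ← R4 − 5·R1.
R2 ← R2 / (5/2).
R1 ← R1 + 1·R2.
R3 ← R3 − 5·R2.
R4 ← R4 + 1·R2.
Swap R3 and R4.
R3 ← R3 / (1457/80).
R1 ← R1 + 113/80·R3.
R2 ← R2 + 39/40·R3.
Rank is 3 with 4 unknowns, leaving x_4 free.

infinitely many solutions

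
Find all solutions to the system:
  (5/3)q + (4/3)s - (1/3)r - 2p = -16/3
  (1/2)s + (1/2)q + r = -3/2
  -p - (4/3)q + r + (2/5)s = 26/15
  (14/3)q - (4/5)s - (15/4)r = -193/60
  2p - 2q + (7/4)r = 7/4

no solution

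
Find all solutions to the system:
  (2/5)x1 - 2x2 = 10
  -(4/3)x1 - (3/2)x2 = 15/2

Row-reduce the augmented matrix:
R1 ← R1 / (2/5).
R2 ← R2 + 4/3·R1.
R2 ← R2 / (-49/6).
R1 ← R1 + 5·R2.
Reading off the reduced rows gives x1 = 0, x2 = -5.

x1 = 0, x2 = -5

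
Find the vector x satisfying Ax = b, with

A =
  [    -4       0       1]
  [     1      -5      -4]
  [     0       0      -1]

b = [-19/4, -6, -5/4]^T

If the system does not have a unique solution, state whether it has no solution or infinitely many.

Row-reduce the augmented matrix:
R1 ← R1 / (-4).
R2 ← R2 − 1·R1.
R2 ← R2 / (-5).
R3 ← R3 / (-1).
R1 ← R1 + 1/4·R3.
R2 ← R2 − 3/4·R3.
Reading off the reduced rows gives x_1 = 3/2, x_2 = 1/2, x_3 = 5/4.

x_1 = 3/2, x_2 = 1/2, x_3 = 5/4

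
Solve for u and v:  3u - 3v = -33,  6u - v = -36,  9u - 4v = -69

Row-reduce the augmented matrix:
R1 ← R1 / (3).
R2 ← R2 − 6·R1.
R3 ← R3 − 9·R1.
R2 ← R2 / (5).
R1 ← R1 + 1·R2.
R3 ← R3 − 5·R2.
R3 reduces to 0 = 0, so the extra equation is consistent.
Reading off the reduced rows gives u = -5, v = 6.

u = -5, v = 6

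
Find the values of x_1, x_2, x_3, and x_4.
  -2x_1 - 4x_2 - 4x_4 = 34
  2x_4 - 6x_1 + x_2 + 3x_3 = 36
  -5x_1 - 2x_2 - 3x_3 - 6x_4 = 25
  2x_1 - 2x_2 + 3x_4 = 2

Row-reduce the augmented matrix:
R1 ← R1 / (-2).
R2 ← R2 + 6·R1.
R3 ← R3 + 5·R1.
R4 ← R4 − 2·R1.
R2 ← R2 / (13).
R1 ← R1 − 2·R2.
R3 ← R3 − 8·R2.
R4 ← R4 + 6·R2.
R3 ← R3 / (-63/13).
R1 ← R1 + 6/13·R3.
R2 ← R2 − 3/13·R3.
R4 ← R4 − 18/13·R3.
R4 ← R4 / (29/7).
R1 ← R1 − 2/7·R4.
R2 ← R2 − 6/7·R4.
R3 ← R3 − 20/21·R4.
Reading off the reduced rows gives x_1 = -5, x_2 = -6, x_3 = 4, x_4 = 0.

x_1 = -5, x_2 = -6, x_3 = 4, x_4 = 0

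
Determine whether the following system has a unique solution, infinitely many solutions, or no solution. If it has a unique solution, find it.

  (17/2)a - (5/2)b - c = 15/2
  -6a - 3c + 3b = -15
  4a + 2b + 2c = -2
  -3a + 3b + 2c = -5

no solution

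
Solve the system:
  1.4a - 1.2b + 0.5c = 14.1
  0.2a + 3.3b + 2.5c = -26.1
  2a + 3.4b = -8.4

Row-reduce the augmented matrix:
R1 ← R1 / (7/5).
R2 ← R2 − 1/5·R1.
R3 ← R3 − 2·R1.
R2 ← R2 / (243/70).
R1 ← R1 + 6/7·R2.
R3 ← R3 − 179/35·R2.
R3 ← R3 / (-1043/243).
R1 ← R1 − 155/162·R3.
R2 ← R2 − 170/243·R3.
Reading off the reduced rows gives a = 6, b = -6, c = -3.

a = 6, b = -6, c = -3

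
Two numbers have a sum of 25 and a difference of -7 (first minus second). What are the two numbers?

first number: 9, second number: 16

Let x = first number, y = second number.
  x + y = 25
  x - y = -7
Row-reduce the augmented matrix:
R2 ← R2 − 1·R1.
R2 ← R2 / (-2).
R1 ← R1 − 1·R2.
Reading off the reduced rows gives x = 9, y = 16.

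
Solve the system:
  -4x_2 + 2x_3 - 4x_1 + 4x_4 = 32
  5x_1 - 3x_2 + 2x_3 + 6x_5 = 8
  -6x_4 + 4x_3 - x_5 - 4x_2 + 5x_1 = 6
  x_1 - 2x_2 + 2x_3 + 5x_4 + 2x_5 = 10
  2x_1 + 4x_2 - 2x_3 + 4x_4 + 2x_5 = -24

x_1 = -5, x_2 = -1, x_3 = 6, x_4 = -1, x_5 = 3

Row-reduce the augmented matrix:
R1 ← R1 / (-4).
R2 ← R2 − 5·R1.
R3 ← R3 − 5·R1.
R4 ← R4 − 1·R1.
R5 ← R5 − 2·R1.
R2 ← R2 / (-8).
R1 ← R1 − 1·R2.
R3 ← R3 + 9·R2.
R4 ← R4 + 3·R2.
R5 ← R5 − 2·R2.
R3 ← R3 / (23/16).
R1 ← R1 − 1/16·R3.
R2 ← R2 + 9/16·R3.
R4 ← R4 − 13/16·R3.
R5 ← R5 − 1/8·R3.
R4 ← R4 / (181/23).
R1 ← R1 + 2/23·R4.
R2 ← R2 + 74/23·R4.
R3 ← R3 + 106/23·R4.
R5 ← R5 − 180/23·R4.
R5 ← R5 / (12/181).
R1 ← R1 − 205/181·R5.
R2 ← R2 + 379/181·R5.
R3 ← R3 + 538/181·R5.
R4 ← R4 − 95/181·R5.
Reading off the reduced rows gives x_1 = -5, x_2 = -1, x_3 = 6, x_4 = -1, x_5 = 3.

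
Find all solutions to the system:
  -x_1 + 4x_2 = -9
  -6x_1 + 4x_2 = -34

x_1 = 5, x_2 = -1

From equation 1: x_1 = 9 + 4·x_2.
Substitute into equation 2 and solve: x_2 = -1.
Then x_1 = 5.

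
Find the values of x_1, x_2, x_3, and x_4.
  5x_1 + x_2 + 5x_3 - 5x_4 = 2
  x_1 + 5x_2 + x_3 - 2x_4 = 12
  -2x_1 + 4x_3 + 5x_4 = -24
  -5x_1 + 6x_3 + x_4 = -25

x_1 = 1, x_2 = 2, x_3 = -3, x_4 = -2

Row-reduce the augmented matrix:
R1 ← R1 / (5).
R2 ← R2 − 1·R1.
R3 ← R3 + 2·R1.
R4 ← R4 + 5·R1.
R2 ← R2 / (24/5).
R1 ← R1 − 1/5·R2.
R3 ← R3 − 2/5·R2.
R4 ← R4 − 1·R2.
R3 ← R3 / (6).
R1 ← R1 − 1·R3.
R4 ← R4 − 11·R3.
R4 ← R4 / (-85/9).
R1 ← R1 + 53/36·R4.
R2 ← R2 + 5/24·R4.
R3 ← R3 − 37/72·R4.
Reading off the reduced rows gives x_1 = 1, x_2 = 2, x_3 = -3, x_4 = -2.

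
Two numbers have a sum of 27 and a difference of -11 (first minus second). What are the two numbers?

first number: 8, second number: 19

Let x = first number, y = second number.
  x + y = 27
  x - y = -11
Row-reduce the augmented matrix:
R2 ← R2 − 1·R1.
R2 ← R2 / (-2).
R1 ← R1 − 1·R2.
Reading off the reduced rows gives x = 8, y = 19.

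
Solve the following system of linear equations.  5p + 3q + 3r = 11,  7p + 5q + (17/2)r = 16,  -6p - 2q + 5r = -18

no solution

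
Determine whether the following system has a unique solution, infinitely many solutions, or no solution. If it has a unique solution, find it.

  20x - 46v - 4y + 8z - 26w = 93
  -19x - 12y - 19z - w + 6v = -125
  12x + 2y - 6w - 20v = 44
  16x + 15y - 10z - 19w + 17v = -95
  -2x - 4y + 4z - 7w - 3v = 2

no solution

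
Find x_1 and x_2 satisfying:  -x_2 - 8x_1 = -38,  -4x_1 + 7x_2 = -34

Row-reduce the augmented matrix:
R1 ← R1 / (-8).
R2 ← R2 + 4·R1.
R2 ← R2 / (15/2).
R1 ← R1 − 1/8·R2.
Reading off the reduced rows gives x_1 = 5, x_2 = -2.

x_1 = 5, x_2 = -2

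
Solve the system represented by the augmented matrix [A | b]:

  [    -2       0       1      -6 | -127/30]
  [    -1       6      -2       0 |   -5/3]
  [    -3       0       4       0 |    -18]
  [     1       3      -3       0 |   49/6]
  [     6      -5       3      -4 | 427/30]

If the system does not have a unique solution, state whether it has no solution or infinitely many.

Row-reduce the augmented matrix:
R1 ← R1 / (-2).
R2 ← R2 + 1·R1.
R3 ← R3 + 3·R1.
R4 ← R4 − 1·R1.
R5 ← R5 − 6·R1.
R2 ← R2 / (6).
R4 ← R4 − 3·R2.
R5 ← R5 + 5·R2.
R3 ← R3 / (5/2).
R1 ← R1 + 1/2·R3.
R2 ← R2 + 5/12·R3.
R4 ← R4 + 5/4·R3.
R5 ← R5 − 47/12·R3.
Swap R4 and R5.
R4 ← R4 / (-168/5).
R1 ← R1 − 24/5·R4.
R2 ← R2 − 2·R4.
R3 ← R3 − 18/5·R4.
R5 reduces to 0 = 0, so the extra equation is consistent.
Reading off the reduced rows gives x_1 = 8/3, x_2 = -2/3, x_3 = -5/2, x_4 = -3/5.

x_1 = 8/3, x_2 = -2/3, x_3 = -5/2, x_4 = -3/5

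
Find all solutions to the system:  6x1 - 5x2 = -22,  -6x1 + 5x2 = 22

infinitely many solutions

Row-reduce:
R1 ← R1 / (6).
R2 ← R2 + 6·R1.
Rank is 1 with 2 unknowns, leaving x2 free.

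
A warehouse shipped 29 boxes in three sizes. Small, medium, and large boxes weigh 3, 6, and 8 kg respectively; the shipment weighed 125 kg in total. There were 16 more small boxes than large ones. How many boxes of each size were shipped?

small boxes: 17, medium boxes: 11, large boxes: 1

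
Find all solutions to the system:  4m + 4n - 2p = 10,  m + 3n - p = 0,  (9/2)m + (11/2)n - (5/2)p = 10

infinitely many solutions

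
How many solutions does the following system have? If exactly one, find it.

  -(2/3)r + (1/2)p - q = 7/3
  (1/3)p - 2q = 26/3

Row-reduce:
R1 ← R1 / (1/2).
R2 ← R2 − 1/3·R1.
R2 ← R2 / (-4/3).
R1 ← R1 + 2·R2.
Rank is 2 with 3 unknowns, leaving r free.

infinitely many solutions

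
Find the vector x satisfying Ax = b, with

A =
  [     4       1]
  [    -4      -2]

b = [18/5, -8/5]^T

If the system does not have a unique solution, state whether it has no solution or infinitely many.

x_1 = 7/5, x_2 = -2

Row-reduce the augmented matrix:
R1 ← R1 / (4).
R2 ← R2 + 4·R1.
R2 ← R2 / (-1).
R1 ← R1 − 1/4·R2.
Reading off the reduced rows gives x_1 = 7/5, x_2 = -2.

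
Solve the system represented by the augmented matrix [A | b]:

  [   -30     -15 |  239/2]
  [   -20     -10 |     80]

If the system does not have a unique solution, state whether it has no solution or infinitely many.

Row-reduce:
R1 ← R1 / (-30).
R2 ← R2 + 20·R1.
Row 2 reduces to 0 = 1/3, a contradiction. The system is inconsistent.

no solution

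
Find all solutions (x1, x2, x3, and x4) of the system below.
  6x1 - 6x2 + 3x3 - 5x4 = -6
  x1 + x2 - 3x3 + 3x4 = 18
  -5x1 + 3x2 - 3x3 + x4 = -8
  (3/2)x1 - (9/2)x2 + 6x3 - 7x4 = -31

Row-reduce:
R1 ← R1 / (6).
R2 ← R2 − 1·R1.
R3 ← R3 + 5·R1.
R4 ← R4 − 3/2·R1.
R2 ← R2 / (2).
R1 ← R1 + 1·R2.
R3 ← R3 + 2·R2.
R4 ← R4 + 3·R2.
R3 ← R3 / (-4).
R1 ← R1 + 5/4·R3.
R2 ← R2 + 7/4·R3.
Row 4 reduces to 0 = -1, a contradiction. The system is inconsistent.

no solution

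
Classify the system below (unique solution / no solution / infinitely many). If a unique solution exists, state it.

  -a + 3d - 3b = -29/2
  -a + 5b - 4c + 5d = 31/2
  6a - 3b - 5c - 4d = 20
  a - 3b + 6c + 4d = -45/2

a = 5/2, b = 3, c = -2, d = -1

Row-reduce the augmented matrix:
R1 ← R1 / (-1).
R2 ← R2 + 1·R1.
R3 ← R3 − 6·R1.
R4 ← R4 − 1·R1.
R2 ← R2 / (8).
R1 ← R1 − 3·R2.
R3 ← R3 + 21·R2.
R4 ← R4 + 6·R2.
R3 ← R3 / (-31/2).
R1 ← R1 − 3/2·R3.
R2 ← R2 + 1/2·R3.
R4 ← R4 − 3·R3.
R4 ← R4 / (379/31).
R1 ← R1 + 117/62·R4.
R2 ← R2 + 23/62·R4.
R3 ← R3 + 77/62·R4.
Reading off the reduced rows gives a = 5/2, b = 3, c = -2, d = -1.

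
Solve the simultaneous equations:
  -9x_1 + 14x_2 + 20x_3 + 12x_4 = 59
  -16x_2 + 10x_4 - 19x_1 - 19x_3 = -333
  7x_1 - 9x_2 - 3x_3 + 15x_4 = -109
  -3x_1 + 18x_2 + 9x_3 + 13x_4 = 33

x_1 = 5, x_2 = 4, x_3 = 6, x_4 = -6

Row-reduce the augmented matrix:
R1 ← R1 / (-9).
R2 ← R2 + 19·R1.
R3 ← R3 − 7·R1.
R4 ← R4 + 3·R1.
R2 ← R2 / (-410/9).
R1 ← R1 + 14/9·R2.
R3 ← R3 − 17/9·R2.
R4 ← R4 − 40/3·R2.
R3 ← R3 / (4107/410).
R1 ← R1 + 27/205·R3.
R2 ← R2 − 551/410·R3.
R4 ← R4 + 639/41·R3.
R4 ← R4 / (56653/1369).
R1 ← R1 + 682/1369·R4.
R2 ← R2 + 11675/4107·R4.
R3 ← R3 − 9716/4107·R4.
Reading off the reduced rows gives x_1 = 5, x_2 = 4, x_3 = 6, x_4 = -6.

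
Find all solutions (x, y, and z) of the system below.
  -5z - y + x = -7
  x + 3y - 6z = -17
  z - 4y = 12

no solution

Row-reduce:
R2 ← R2 − 1·R1.
R2 ← R2 / (4).
R1 ← R1 + 1·R2.
R3 ← R3 + 4·R2.
Row 3 reduces to 0 = 2, a contradiction. The system is inconsistent.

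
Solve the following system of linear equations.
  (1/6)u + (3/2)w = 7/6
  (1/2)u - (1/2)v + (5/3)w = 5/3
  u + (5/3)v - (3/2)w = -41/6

u = -2, v = -2, w = 1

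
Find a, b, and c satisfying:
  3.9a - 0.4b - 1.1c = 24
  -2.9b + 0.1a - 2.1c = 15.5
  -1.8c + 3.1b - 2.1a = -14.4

a = 5, b = -3, c = -3

Row-reduce the augmented matrix:
R1 ← R1 / (39/10).
R2 ← R2 − 1/10·R1.
R3 ← R3 + 21/10·R1.
R2 ← R2 / (-1127/390).
R1 ← R1 + 4/39·R2.
R3 ← R3 − 75/26·R2.
R3 ← R3 / (-50269/11270).
R1 ← R1 + 235/1127·R3.
R2 ← R2 − 808/1127·R3.
Reading off the reduced rows gives a = 5, b = -3, c = -3.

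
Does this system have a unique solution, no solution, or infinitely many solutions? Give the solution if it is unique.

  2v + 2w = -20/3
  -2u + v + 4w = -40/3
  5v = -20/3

u = 2, v = -4/3, w = -2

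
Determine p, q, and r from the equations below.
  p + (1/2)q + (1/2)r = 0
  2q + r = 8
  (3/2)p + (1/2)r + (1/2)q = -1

Row-reduce the augmented matrix:
R3 ← R3 − 3/2·R1.
R2 ← R2 / (2).
R1 ← R1 − 1/2·R2.
R3 ← R3 + 1/4·R2.
R3 ← R3 / (-1/8).
R1 ← R1 − 1/4·R3.
R2 ← R2 − 1/2·R3.
Reading off the reduced rows gives p = -2, q = 4, r = 0.

p = -2, q = 4, r = 0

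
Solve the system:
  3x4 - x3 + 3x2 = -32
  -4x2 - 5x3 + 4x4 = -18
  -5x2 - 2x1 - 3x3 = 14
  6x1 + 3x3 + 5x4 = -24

x1 = 0, x2 = -4, x3 = 2, x4 = -6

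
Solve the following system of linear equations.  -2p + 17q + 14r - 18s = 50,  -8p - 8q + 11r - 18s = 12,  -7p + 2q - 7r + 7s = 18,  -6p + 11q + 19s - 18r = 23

Row-reduce the augmented matrix:
R1 ← R1 / (-2).
R2 ← R2 + 8·R1.
R3 ← R3 + 7·R1.
R4 ← R4 + 6·R1.
R2 ← R2 / (-76).
R1 ← R1 + 17/2·R2.
R3 ← R3 + 115/2·R2.
R4 ← R4 + 40·R2.
R3 ← R3 / (-3337/152).
R1 ← R1 + 299/152·R3.
R2 ← R2 − 45/76·R3.
R4 ← R4 + 690/19·R3.
R4 ← R4 / (-12119/3337).
R1 ← R1 − 1165/3337·R4.
R2 ← R2 − 252/3337·R4.
R3 ← R3 + 4430/3337·R4.
Reading off the reduced rows gives p = -3, q = 2, r = 2, s = 1.

p = -3, q = 2, r = 2, s = 1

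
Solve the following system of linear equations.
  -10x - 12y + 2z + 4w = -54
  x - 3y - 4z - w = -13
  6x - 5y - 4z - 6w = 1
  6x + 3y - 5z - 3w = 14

infinitely many solutions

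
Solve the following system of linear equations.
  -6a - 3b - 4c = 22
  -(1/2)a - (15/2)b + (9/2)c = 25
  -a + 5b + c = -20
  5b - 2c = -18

no solution

Row-reduce:
R1 ← R1 / (-6).
R2 ← R2 + 1/2·R1.
R3 ← R3 + 1·R1.
R2 ← R2 / (-29/4).
R1 ← R1 − 1/2·R2.
R3 ← R3 − 11/2·R2.
R4 ← R4 − 5·R2.
R3 ← R3 / (16/3).
R1 ← R1 − 1·R3.
R2 ← R2 + 2/3·R3.
R4 ← R4 − 4/3·R3.
Row 4 reduces to 0 = -1/2, a contradiction. The system is inconsistent.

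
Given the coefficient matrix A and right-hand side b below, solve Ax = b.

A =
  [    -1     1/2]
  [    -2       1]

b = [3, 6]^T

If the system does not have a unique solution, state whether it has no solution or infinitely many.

infinitely many solutions

Row-reduce:
R1 ← R1 / (-1).
R2 ← R2 + 2·R1.
Rank is 1 with 2 unknowns, leaving x_2 free.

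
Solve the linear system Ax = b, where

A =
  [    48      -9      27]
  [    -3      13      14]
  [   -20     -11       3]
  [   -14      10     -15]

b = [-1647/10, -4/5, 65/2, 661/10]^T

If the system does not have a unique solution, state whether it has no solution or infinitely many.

x_1 = -12/5, x_2 = 1, x_3 = -3/2

Row-reduce the augmented matrix:
R1 ← R1 / (48).
R2 ← R2 + 3·R1.
R3 ← R3 + 20·R1.
R4 ← R4 + 14·R1.
R2 ← R2 / (199/16).
R1 ← R1 + 3/16·R2.
R3 ← R3 + 59/4·R2.
R4 ← R4 − 59/8·R2.
R3 ← R3 / (6538/199).
R1 ← R1 − 159/199·R3.
R2 ← R2 − 251/199·R3.
R4 ← R4 + 3269/199·R3.
R4 reduces to 0 = 0, so the extra equation is consistent.
Reading off the reduced rows gives x_1 = -12/5, x_2 = 1, x_3 = -3/2.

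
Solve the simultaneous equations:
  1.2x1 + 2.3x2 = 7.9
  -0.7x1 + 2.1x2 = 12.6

Row-reduce the augmented matrix:
R1 ← R1 / (6/5).
R2 ← R2 + 7/10·R1.
R2 ← R2 / (413/120).
R1 ← R1 − 23/12·R2.
Reading off the reduced rows gives x1 = -3, x2 = 5.

x1 = -3, x2 = 5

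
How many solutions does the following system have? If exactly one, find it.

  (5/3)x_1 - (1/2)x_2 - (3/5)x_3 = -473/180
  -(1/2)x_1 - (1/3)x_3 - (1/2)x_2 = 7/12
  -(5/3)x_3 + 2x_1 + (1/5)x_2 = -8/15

Row-reduce the augmented matrix:
R1 ← R1 / (5/3).
R2 ← R2 + 1/2·R1.
R3 ← R3 − 2·R1.
R2 ← R2 / (-13/20).
R1 ← R1 + 3/10·R2.
R3 ← R3 − 4/5·R2.
R3 ← R3 / (-513/325).
R1 ← R1 + 8/65·R3.
R2 ← R2 − 154/195·R3.
Reading off the reduced rows gives x_1 = -5/3, x_2 = 3/2, x_3 = -3/2.

x_1 = -5/3, x_2 = 3/2, x_3 = -3/2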